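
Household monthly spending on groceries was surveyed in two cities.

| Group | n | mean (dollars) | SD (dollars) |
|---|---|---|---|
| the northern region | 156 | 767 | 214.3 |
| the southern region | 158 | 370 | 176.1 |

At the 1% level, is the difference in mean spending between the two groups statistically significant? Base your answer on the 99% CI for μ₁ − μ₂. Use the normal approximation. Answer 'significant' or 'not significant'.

SE₁ = s₁/√n₁ = 214.3/√156 = 17.1577; SE₂ = 176.1/√158 = 14.0098.
Independent samples, unequal variances: SE_diff = √(SE₁² + SE₂²) = √(294.38666929 + 196.27449604) = 22.1509.
z* = 2.576, so margin of error = 2.576 × 22.1509 = 57.0607.
Difference in means = 767 − 370 = 397.0000.
397.0000 ± 57.0607 → (339.9393, 454.0607).
The interval (339.9393, 454.0607) does not contain 0, so the difference is significant.

significant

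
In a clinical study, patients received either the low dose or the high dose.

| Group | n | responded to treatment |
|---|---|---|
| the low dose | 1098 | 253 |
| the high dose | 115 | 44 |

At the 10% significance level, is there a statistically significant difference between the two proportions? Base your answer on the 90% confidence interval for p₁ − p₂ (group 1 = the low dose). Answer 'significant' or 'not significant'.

p̂₁ = 253/1098 = 0.2304 and p̂₂ = 44/115 = 0.3826.
SE₁ = √(p̂₁(1−p̂₁)/n₁) = √(0.2304·0.7696/1098) = 0.01271; SE₂ = √(0.3826·0.6174/115) = 0.04532.
Independent samples: SE of the difference = √(SE₁² + SE₂²) = √(0.0001615441 + 0.0020539024) = 0.04707.
z* for 90% confidence is 1.645, so the margin of error is 1.645 × 0.04707 = 0.07743.
Point estimate p̂₁ − p̂₂ = 0.2304 − 0.3826 = -0.1522.
-0.1522 ± 0.07743 → (-0.22963, -0.07477).
The interval (-0.22963, -0.07477) does not contain 0, so the difference is significant.

significant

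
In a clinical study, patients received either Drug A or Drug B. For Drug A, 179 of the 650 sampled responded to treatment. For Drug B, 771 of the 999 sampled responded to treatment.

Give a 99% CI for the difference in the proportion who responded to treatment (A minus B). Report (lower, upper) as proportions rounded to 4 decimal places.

(-0.5530, -0.4398)

First, p̂₁ = 179/650 = 0.2754; p̂₂ = 771/999 = 0.7718.
The two standard errors are √(0.2754×0.7246/650) = 0.01752 and √(0.7718×0.2282/999) = 0.01328.
Because the samples are independent, SE_diff = √(0.01752² + 0.01328²) = 0.02198.
Using z* = 2.576 for 99%, ME = 2.576 × 0.02198 = 0.05662.
p̂₁ − p̂₂ = -0.4964; interval -0.4964 ± 0.05662 gives (-0.5530, -0.4398).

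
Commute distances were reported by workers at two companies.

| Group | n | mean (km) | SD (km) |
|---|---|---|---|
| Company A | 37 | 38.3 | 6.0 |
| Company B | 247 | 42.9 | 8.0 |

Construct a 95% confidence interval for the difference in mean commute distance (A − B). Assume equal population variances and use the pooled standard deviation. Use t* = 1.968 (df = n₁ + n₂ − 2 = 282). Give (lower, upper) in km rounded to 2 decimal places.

Pooled variance s_p² = [36·6.0² + 246·8.0²] / (37+247−2) = 60.4255, so s_p = 7.7734.
SE_diff = s_p·√(1/n₁ + 1/n₂) = 7.7734·√(1/37 + 1/247) = 1.3703.
t* = 1.968; margin = 1.968 × 1.3703 = 2.6968.
Difference = 38.3 − 42.9 = -4.6000.
-4.6000 ± 2.6968 → (-7.30, -1.90).

(-7.30, -1.90)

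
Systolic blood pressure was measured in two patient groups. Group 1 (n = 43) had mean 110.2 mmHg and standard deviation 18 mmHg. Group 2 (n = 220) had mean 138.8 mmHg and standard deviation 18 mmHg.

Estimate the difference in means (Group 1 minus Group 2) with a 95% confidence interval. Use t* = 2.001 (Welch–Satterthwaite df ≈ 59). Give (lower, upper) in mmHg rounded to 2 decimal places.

Per-group SEs: s₁/√n₁ = 18/√43 = 2.7450, s₂/√n₂ = 18/√220 = 1.2136.
Unpooled SE of the difference: √(7.535025 + 1.47282496) = 3.0013.
Margin of error = t* · SE = 2.001 × 3.0013 = 6.0056.
x̄₁ − x̄₂ = 110.2 − 138.8 = -28.6000.
CI: -28.6000 ± 6.0056 = (-34.61, -22.59).

(-34.61, -22.59)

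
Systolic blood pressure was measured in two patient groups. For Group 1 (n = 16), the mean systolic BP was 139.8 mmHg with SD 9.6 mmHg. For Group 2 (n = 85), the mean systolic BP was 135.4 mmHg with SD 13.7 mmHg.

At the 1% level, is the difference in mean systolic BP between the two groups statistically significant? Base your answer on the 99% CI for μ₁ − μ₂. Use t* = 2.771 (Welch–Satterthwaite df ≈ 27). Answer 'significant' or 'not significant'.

Per-group SEs: s₁/√n₁ = 9.6/√16 = 2.4000, s₂/√n₂ = 13.7/√85 = 1.4860.
Unpooled SE of the difference: √(5.76 + 2.208196) = 2.8228.
Margin of error = t* · SE = 2.771 × 2.8228 = 7.8220.
x̄₁ − x̄₂ = 139.8 − 135.4 = 4.4000.
CI: 4.4000 ± 7.8220 = (-3.4220, 12.2220).
The interval (-3.4220, 12.2220) contains 0, so the difference is not significant.

not significant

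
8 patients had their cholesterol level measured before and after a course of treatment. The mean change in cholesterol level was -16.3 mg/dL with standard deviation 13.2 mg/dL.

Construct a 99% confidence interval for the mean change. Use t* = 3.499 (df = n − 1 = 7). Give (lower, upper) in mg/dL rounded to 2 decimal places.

(-32.63, 0.03)

Paired design: SE = s_d/√n = 13.2/√8 = 4.6669.
t* = 3.499; margin of error = 3.499 × 4.6669 = 16.3295.
-16.3 ± 16.3295 → (-32.63, 0.03).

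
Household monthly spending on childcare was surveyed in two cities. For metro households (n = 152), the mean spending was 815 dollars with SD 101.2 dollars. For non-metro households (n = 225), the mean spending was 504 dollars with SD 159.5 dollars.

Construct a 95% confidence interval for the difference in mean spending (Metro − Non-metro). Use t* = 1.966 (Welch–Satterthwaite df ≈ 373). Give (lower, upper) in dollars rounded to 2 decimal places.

(284.59, 337.41)

SE₁ = s₁/√n₁ = 101.2/√152 = 8.2084; SE₂ = 159.5/√225 = 10.6333.
Independent samples, unequal variances: SE_diff = √(SE₁² + SE₂²) = √(67.37783056 + 113.06706889) = 13.4330.
t* = 1.966, so margin of error = 1.966 × 13.4330 = 26.4093.
Difference in means = 815 − 504 = 311.0000.
311.0000 ± 26.4093 → (284.59, 337.41).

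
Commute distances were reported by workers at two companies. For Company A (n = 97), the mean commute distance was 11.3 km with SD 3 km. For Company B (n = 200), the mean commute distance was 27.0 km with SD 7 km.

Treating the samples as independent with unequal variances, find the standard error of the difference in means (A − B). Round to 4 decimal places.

0.5812

Per-group SEs: s₁/√n₁ = 3/√97 = 0.3046, s₂/√n₂ = 7/√200 = 0.4950.
Unpooled SE of the difference: √(0.09278116 + 0.245025) = 0.5812.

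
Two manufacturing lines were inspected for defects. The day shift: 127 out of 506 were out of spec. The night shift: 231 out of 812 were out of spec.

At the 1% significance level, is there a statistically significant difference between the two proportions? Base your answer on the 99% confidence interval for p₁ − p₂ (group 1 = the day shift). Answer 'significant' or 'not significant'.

p̂₁ = 127/506 = 0.2510 and p̂₂ = 231/812 = 0.2845.
SE₁ = √(p̂₁(1−p̂₁)/n₁) = √(0.2510·0.7490/506) = 0.01928; SE₂ = √(0.2845·0.7155/812) = 0.01583.
Independent samples: SE of the difference = √(SE₁² + SE₂²) = √(0.0003717184 + 0.0002505889) = 0.02495.
z* for 99% confidence is 2.576, so the margin of error is 2.576 × 0.02495 = 0.06427.
Point estimate p̂₁ − p̂₂ = 0.2510 − 0.2845 = -0.0335.
-0.0335 ± 0.06427 → (-0.09777, 0.03077).
The interval (-0.09777, 0.03077) contains 0, so the difference is not significant.

not significant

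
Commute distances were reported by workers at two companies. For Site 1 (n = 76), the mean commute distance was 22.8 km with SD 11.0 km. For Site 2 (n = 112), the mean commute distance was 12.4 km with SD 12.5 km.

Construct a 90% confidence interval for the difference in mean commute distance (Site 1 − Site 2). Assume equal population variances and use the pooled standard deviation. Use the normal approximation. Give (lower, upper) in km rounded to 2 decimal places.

Pooled variance s_p² = [75·11.0² + 111·12.5²] / (76+112−2) = 142.0363, so s_p = 11.9179.
SE_diff = s_p·√(1/n₁ + 1/n₂) = 11.9179·√(1/76 + 1/112) = 1.7712.
z* = 1.645; margin = 1.645 × 1.7712 = 2.9136.
Difference = 22.8 − 12.4 = 10.4000.
10.4000 ± 2.9136 → (7.49, 13.31).

(7.49, 13.31)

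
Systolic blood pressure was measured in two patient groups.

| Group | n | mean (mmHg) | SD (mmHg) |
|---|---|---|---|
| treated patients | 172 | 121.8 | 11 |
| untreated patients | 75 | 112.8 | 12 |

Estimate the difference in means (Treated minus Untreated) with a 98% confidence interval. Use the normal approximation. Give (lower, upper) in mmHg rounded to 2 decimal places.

Standard errors of each mean: 11/√172 = 0.8387 and 12/√75 = 1.3856.
SE(x̄₁ − x̄₂) = √(0.8387² + 1.3856²) = 1.6197 for independent samples with unequal variances.
With z* = 2.326, the margin is 2.326 × 1.6197 = 3.7674.
x̄₁ − x̄₂ = 121.8 − 112.8 = 9.0000; the interval is 9.0000 ± 3.7674 = (5.23, 12.77).

(5.23, 12.77)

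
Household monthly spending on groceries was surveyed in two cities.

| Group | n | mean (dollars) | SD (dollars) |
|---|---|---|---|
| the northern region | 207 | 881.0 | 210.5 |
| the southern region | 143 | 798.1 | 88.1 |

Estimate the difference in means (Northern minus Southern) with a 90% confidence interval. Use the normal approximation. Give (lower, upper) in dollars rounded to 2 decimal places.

(55.95, 109.85)

Per-group SEs: s₁/√n₁ = 210.5/√207 = 14.6308, s₂/√n₂ = 88.1/√143 = 7.3673.
Unpooled SE of the difference: √(214.06030864 + 54.27710929) = 16.3810.
Margin of error = z* · SE = 1.645 × 16.3810 = 26.9467.
x̄₁ − x̄₂ = 881.0 − 798.1 = 82.9000.
CI: 82.9000 ± 26.9467 = (55.95, 109.85).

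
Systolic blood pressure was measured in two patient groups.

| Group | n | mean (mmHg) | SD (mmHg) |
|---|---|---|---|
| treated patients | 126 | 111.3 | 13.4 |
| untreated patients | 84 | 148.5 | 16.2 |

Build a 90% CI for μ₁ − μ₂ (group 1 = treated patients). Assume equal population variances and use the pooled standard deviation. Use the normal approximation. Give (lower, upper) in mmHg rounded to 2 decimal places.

Pooled variance s_p² = [125·13.4² + 83·16.2²] / (126+84−2) = 212.6323, so s_p = 14.5819.
SE_diff = s_p·√(1/n₁ + 1/n₂) = 14.5819·√(1/126 + 1/84) = 2.0540.
z* = 1.645; margin = 1.645 × 2.0540 = 3.3788.
Difference = 111.3 − 148.5 = -37.2000.
-37.2000 ± 3.3788 → (-40.58, -33.82).

(-40.58, -33.82)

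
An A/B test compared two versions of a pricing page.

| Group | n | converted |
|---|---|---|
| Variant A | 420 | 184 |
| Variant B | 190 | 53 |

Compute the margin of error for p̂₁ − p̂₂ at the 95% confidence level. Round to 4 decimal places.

First, p̂₁ = 184/420 = 0.4381; p̂₂ = 53/190 = 0.2789.
The two standard errors are √(0.4381×0.5619/420) = 0.02421 and √(0.2789×0.7211/190) = 0.03253.
Because the samples are independent, SE_diff = √(0.02421² + 0.03253²) = 0.04055.
Using z* = 1.960 for 95%, ME = 1.960 × 0.04055 = 0.07948.

0.0795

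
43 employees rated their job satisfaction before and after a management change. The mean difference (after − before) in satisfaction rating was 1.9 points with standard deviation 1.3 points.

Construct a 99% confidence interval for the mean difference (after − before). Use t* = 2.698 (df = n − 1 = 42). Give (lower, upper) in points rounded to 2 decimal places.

(1.37, 2.43)

Paired design: SE = s_d/√n = 1.3/√43 = 0.1982.
t* = 2.698; margin of error = 2.698 × 0.1982 = 0.5347.
1.9 ± 0.5347 → (1.37, 2.43).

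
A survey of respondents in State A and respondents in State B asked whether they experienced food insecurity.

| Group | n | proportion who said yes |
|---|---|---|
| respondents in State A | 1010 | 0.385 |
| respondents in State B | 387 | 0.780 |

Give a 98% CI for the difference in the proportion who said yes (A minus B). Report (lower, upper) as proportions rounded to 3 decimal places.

(-0.456, -0.334)

SE₁ = √(p̂₁(1−p̂₁)/n₁) = √(0.3850·0.6150/1010) = 0.01531; SE₂ = √(0.7800·0.2200/387) = 0.02106.
Independent samples: SE of the difference = √(SE₁² + SE₂²) = √(0.0002343961 + 0.0004435236) = 0.02604.
z* for 98% confidence is 2.326, so the margin of error is 2.326 × 0.02604 = 0.06057.
Point estimate p̂₁ − p̂₂ = 0.3850 − 0.7800 = -0.3950.
-0.3950 ± 0.06057 → (-0.456, -0.334).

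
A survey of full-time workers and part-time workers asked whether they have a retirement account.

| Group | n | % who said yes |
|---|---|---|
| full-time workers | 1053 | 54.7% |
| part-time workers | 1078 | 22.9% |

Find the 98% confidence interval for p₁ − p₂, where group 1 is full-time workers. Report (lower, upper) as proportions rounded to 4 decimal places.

(0.2715, 0.3645)

The two standard errors are √(0.5470×0.4530/1053) = 0.01534 and √(0.2290×0.7710/1078) = 0.01280.
Because the samples are independent, SE_diff = √(0.01534² + 0.01280²) = 0.01998.
Using z* = 2.326 for 98%, ME = 2.326 × 0.01998 = 0.04647.
p̂₁ − p̂₂ = 0.3180; interval 0.3180 ± 0.04647 gives (0.2715, 0.3645).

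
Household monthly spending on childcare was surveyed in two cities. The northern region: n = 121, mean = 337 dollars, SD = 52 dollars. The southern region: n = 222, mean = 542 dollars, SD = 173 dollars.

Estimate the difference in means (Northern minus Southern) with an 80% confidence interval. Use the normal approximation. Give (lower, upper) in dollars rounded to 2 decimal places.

(-221.07, -188.93)

Standard errors of each mean: 52/√121 = 4.7273 and 173/√222 = 11.6110.
SE(x̄₁ − x̄₂) = √(4.7273² + 11.6110²) = 12.5365 for independent samples with unequal variances.
With z* = 1.282, the margin is 1.282 × 12.5365 = 16.0718.
x̄₁ − x̄₂ = 337 − 542 = -205.0000; the interval is -205.0000 ± 16.0718 = (-221.07, -188.93).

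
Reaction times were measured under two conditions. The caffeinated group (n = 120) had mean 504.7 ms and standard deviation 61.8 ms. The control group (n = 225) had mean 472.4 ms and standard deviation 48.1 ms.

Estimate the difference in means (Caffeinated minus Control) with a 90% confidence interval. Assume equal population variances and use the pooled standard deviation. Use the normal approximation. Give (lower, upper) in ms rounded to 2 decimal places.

Pooled variance s_p² = [119·61.8² + 224·48.1²] / (120+225−2) = 2835.9714, so s_p = 53.2538.
SE_diff = s_p·√(1/n₁ + 1/n₂) = 53.2538·√(1/120 + 1/225) = 6.0197.
z* = 1.645; margin = 1.645 × 6.0197 = 9.9024.
Difference = 504.7 − 472.4 = 32.3000.
32.3000 ± 9.9024 → (22.40, 42.20).

(22.40, 42.20)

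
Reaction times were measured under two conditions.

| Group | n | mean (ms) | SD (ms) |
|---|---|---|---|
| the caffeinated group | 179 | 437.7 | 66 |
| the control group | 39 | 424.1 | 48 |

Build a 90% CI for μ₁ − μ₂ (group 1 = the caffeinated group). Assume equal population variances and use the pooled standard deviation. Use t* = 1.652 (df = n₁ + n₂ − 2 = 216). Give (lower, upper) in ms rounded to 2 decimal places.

(-4.85, 32.05)

Pooled variance s_p² = [178·66² + 38·48²] / (179+39−2) = 3995.0000, so s_p = 63.2060.
SE_diff = s_p·√(1/n₁ + 1/n₂) = 63.2060·√(1/179 + 1/39) = 11.1693.
t* = 1.652; margin = 1.652 × 11.1693 = 18.4517.
Difference = 437.7 − 424.1 = 13.6000.
13.6000 ± 18.4517 → (-4.85, 32.05).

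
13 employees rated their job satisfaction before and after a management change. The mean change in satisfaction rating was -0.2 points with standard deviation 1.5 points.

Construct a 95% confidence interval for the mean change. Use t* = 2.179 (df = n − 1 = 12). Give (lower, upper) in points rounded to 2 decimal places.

(-1.11, 0.71)

Paired design: SE = s_d/√n = 1.5/√13 = 0.4160.
t* = 2.179; margin of error = 2.179 × 0.4160 = 0.9065.
-0.2 ± 0.9065 → (-1.11, 0.71).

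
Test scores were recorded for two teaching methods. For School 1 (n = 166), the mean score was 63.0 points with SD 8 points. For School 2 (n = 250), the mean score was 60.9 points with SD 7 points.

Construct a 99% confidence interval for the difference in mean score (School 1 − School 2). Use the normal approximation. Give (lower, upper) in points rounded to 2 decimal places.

Per-group SEs: s₁/√n₁ = 8/√166 = 0.6209, s₂/√n₂ = 7/√250 = 0.4427.
Unpooled SE of the difference: √(0.38551681 + 0.19598329) = 0.7626.
Margin of error = z* · SE = 2.576 × 0.7626 = 1.9645.
x̄₁ − x̄₂ = 63.0 − 60.9 = 2.1000.
CI: 2.1000 ± 1.9645 = (0.14, 4.06).

(0.14, 4.06)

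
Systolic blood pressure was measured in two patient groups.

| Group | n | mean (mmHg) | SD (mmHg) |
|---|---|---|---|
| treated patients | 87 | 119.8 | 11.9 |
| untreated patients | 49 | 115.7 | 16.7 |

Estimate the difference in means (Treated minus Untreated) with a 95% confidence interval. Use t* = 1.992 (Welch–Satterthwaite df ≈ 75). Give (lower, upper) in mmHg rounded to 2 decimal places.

(-1.29, 9.49)

SE₁ = s₁/√n₁ = 11.9/√87 = 1.2758; SE₂ = 16.7/√49 = 2.3857.
Independent samples, unequal variances: SE_diff = √(SE₁² + SE₂²) = √(1.62766564 + 5.69156449) = 2.7054.
t* = 1.992, so margin of error = 1.992 × 2.7054 = 5.3892.
Difference in means = 119.8 − 115.7 = 4.1000.
4.1000 ± 5.3892 → (-1.29, 9.49).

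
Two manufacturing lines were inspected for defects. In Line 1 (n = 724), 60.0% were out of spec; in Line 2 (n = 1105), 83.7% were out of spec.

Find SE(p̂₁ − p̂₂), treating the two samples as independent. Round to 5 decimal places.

0.02133

SE₁ = √(p̂₁(1−p̂₁)/n₁) = √(0.6000·0.4000/724) = 0.01821; SE₂ = √(0.8370·0.1630/1105) = 0.01111.
Independent samples: SE of the difference = √(SE₁² + SE₂²) = √(0.0003316041 + 0.0001234321) = 0.02133.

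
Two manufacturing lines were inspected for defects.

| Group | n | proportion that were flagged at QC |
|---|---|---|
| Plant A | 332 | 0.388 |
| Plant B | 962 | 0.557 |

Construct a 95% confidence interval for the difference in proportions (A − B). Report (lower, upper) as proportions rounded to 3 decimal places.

The two standard errors are √(0.3880×0.6120/332) = 0.02674 and √(0.5570×0.4430/962) = 0.01602.
Because the samples are independent, SE_diff = √(0.02674² + 0.01602²) = 0.03117.
Using z* = 1.960 for 95%, ME = 1.960 × 0.03117 = 0.06109.
p̂₁ − p̂₂ = -0.1690; interval -0.1690 ± 0.06109 gives (-0.230, -0.108).

(-0.230, -0.108)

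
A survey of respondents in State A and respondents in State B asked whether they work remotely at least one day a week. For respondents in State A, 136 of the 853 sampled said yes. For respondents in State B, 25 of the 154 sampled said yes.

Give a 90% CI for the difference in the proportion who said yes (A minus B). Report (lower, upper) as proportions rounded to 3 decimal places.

Sample proportions: 136/853 = 0.1594, 25/154 = 0.1623.
Each SE is √(p̂(1−p̂)/n): √(0.1594·0.8406/853) = 0.01253 and √(0.1623·0.8377/154) = 0.02971.
SE(p̂₁ − p̂₂) = √(SE₁² + SE₂²) = √(0.0001570009 + 0.0008826841) = 0.03224, since the two samples are independent.
At 90% confidence z* = 1.645; margin = 1.645 × 0.03224 = 0.05303.
The difference is 0.1594 − 0.1623 = -0.0029, so the interval is -0.0029 ± 0.05303 = (-0.056, 0.050).

(-0.056, 0.050)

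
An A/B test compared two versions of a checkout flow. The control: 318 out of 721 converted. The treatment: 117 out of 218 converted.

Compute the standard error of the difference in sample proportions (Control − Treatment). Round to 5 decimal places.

0.03850

Sample proportions: 318/721 = 0.4411, 117/218 = 0.5367.
Each SE is √(p̂(1−p̂)/n): √(0.4411·0.5589/721) = 0.01849 and √(0.5367·0.4633/218) = 0.03377.
SE(p̂₁ − p̂₂) = √(SE₁² + SE₂²) = √(0.0003418801 + 0.0011404129) = 0.03850, since the two samples are independent.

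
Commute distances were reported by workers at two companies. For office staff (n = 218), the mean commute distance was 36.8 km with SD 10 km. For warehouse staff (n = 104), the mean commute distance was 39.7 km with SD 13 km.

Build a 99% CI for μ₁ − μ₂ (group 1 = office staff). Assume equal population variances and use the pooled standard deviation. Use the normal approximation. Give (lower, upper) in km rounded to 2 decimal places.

s_p = √[((n₁−1)s₁² + (n₂−1)s₂²)/(n₁+n₂−2)] = √[(217·10² + 103·13²)/320] = 11.0548.
SE = 11.0548·√(1/218 + 1/104) = 1.3174.
With z* = 2.576, margin = 2.576 × 1.3174 = 3.3936.
x̄₁ − x̄₂ = 36.8 − 39.7 = -2.9000; interval -2.9000 ± 3.3936 = (-6.29, 0.49).

(-6.29, 0.49)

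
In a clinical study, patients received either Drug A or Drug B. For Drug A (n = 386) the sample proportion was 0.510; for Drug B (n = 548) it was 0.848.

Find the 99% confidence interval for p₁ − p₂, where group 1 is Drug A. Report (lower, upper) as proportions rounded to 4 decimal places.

(-0.4145, -0.2615)

Each SE is √(p̂(1−p̂)/n): √(0.5100·0.4900/386) = 0.02544 and √(0.8480·0.1520/548) = 0.01534.
SE(p̂₁ − p̂₂) = √(SE₁² + SE₂²) = √(0.0006471936 + 0.0002353156) = 0.02971, since the two samples are independent.
At 99% confidence z* = 2.576; margin = 2.576 × 0.02971 = 0.07653.
The difference is 0.5100 − 0.8480 = -0.3380, so the interval is -0.3380 ± 0.07653 = (-0.4145, -0.2615).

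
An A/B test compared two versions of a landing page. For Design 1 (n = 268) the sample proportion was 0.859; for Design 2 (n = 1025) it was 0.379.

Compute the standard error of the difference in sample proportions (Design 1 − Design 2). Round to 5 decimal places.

SE₁ = √(p̂₁(1−p̂₁)/n₁) = √(0.8590·0.1410/268) = 0.02126; SE₂ = √(0.3790·0.6210/1025) = 0.01515.
Independent samples: SE of the difference = √(SE₁² + SE₂²) = √(0.0004519876 + 0.0002295225) = 0.02611.

0.02611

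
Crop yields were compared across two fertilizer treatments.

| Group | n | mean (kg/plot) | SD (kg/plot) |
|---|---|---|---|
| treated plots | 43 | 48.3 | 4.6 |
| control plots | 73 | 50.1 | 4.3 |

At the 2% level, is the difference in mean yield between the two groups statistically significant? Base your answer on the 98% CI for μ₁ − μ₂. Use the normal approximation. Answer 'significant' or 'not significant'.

Standard errors of each mean: 4.6/√43 = 0.7015 and 4.3/√73 = 0.5033.
SE(x̄₁ − x̄₂) = √(0.7015² + 0.5033²) = 0.8634 for independent samples with unequal variances.
With z* = 2.326, the margin is 2.326 × 0.8634 = 2.0083.
x̄₁ − x̄₂ = 48.3 − 50.1 = -1.8000; the interval is -1.8000 ± 2.0083 = (-3.8083, 0.2083).
The interval (-3.8083, 0.2083) contains 0, so the difference is not significant.

not significant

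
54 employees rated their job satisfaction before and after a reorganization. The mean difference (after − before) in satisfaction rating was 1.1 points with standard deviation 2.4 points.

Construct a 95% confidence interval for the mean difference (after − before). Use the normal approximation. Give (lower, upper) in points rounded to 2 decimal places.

(0.46, 1.74)

This is a matched-pairs design, so SE = s_d/√n = 2.4/√54 = 0.3266.
Margin = 1.960 × 0.3266 = 0.6401; the interval is 1.1 ± 0.6401 = (0.46, 1.74).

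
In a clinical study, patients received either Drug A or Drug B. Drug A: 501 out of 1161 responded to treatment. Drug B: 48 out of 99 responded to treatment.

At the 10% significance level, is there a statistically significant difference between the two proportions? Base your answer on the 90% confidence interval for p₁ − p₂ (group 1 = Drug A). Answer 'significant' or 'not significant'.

not significant

p̂₁ = 501/1161 = 0.4315 and p̂₂ = 48/99 = 0.4848.
SE₁ = √(p̂₁(1−p̂₁)/n₁) = √(0.4315·0.5685/1161) = 0.01454; SE₂ = √(0.4848·0.5152/99) = 0.05023.
Independent samples: SE of the difference = √(SE₁² + SE₂²) = √(0.0002114116 + 0.0025230529) = 0.05229.
z* for 90% confidence is 1.645, so the margin of error is 1.645 × 0.05229 = 0.08602.
Point estimate p̂₁ − p̂₂ = 0.4315 − 0.4848 = -0.0533.
-0.0533 ± 0.08602 → (-0.13932, 0.03272).
The interval (-0.13932, 0.03272) contains 0, so the difference is not significant.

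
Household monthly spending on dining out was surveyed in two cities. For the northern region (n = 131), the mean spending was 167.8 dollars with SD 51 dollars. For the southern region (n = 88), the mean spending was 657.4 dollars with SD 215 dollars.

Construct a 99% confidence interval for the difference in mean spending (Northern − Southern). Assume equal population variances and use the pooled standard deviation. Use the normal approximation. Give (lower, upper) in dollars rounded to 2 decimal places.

(-539.93, -439.27)

Pooled variance s_p² = [130·51² + 87·215²] / (131+88−2) = 20090.8065, so s_p = 141.7420.
SE_diff = s_p·√(1/n₁ + 1/n₂) = 141.7420·√(1/131 + 1/88) = 19.5364.
z* = 2.576; margin = 2.576 × 19.5364 = 50.3258.
Difference = 167.8 − 657.4 = -489.6000.
-489.6000 ± 50.3258 → (-539.93, -439.27).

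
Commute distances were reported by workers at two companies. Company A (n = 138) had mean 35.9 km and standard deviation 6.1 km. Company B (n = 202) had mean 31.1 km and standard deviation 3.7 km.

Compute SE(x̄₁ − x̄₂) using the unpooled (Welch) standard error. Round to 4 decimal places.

Per-group SEs: s₁/√n₁ = 6.1/√138 = 0.5193, s₂/√n₂ = 3.7/√202 = 0.2603.
Unpooled SE of the difference: √(0.26967249 + 0.06775609) = 0.5809.

0.5809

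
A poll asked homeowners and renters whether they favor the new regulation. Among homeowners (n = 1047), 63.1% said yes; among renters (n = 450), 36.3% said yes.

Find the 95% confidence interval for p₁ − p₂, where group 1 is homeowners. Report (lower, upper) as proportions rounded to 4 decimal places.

Each SE is √(p̂(1−p̂)/n): √(0.6310·0.3690/1047) = 0.01491 and √(0.3630·0.6370/450) = 0.02267.
SE(p̂₁ − p̂₂) = √(SE₁² + SE₂²) = √(0.0002223081 + 0.0005139289) = 0.02713, since the two samples are independent.
At 95% confidence z* = 1.960; margin = 1.960 × 0.02713 = 0.05317.
The difference is 0.6310 − 0.3630 = 0.2680, so the interval is 0.2680 ± 0.05317 = (0.2148, 0.3212).

(0.2148, 0.3212)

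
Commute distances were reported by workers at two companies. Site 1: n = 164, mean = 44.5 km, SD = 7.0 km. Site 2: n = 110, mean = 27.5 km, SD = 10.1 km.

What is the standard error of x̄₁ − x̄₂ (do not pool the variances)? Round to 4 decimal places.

1.1073

Standard errors of each mean: 7.0/√164 = 0.5466 and 10.1/√110 = 0.9630.
SE(x̄₁ − x̄₂) = √(0.5466² + 0.9630²) = 1.1073 for independent samples with unequal variances.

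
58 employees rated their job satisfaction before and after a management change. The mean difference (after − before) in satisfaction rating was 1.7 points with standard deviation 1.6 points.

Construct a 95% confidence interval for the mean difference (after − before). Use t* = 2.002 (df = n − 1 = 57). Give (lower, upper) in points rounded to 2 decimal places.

(1.28, 2.12)

This is a matched-pairs design, so SE = s_d/√n = 1.6/√58 = 0.2101.
Margin = 2.002 × 0.2101 = 0.4206; the interval is 1.7 ± 0.4206 = (1.28, 2.12).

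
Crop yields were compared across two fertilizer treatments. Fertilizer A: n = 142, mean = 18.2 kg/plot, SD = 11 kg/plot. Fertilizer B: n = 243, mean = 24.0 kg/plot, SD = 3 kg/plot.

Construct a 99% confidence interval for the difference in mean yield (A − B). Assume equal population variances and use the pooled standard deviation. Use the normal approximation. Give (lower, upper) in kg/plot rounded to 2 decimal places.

(-7.73, -3.87)

Pooled variance s_p² = [141·11² + 242·3²] / (142+243−2) = 50.2324, so s_p = 7.0875.
SE_diff = s_p·√(1/n₁ + 1/n₂) = 7.0875·√(1/142 + 1/243) = 0.7486.
z* = 2.576; margin = 2.576 × 0.7486 = 1.9284.
Difference = 18.2 − 24.0 = -5.8000.
-5.8000 ± 1.9284 → (-7.73, -3.87).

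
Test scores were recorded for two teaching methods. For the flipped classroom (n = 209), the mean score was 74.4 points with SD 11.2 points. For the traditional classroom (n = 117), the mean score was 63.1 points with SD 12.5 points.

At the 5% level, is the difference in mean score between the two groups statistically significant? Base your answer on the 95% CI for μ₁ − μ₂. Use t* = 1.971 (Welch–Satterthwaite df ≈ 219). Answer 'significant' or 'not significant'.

significant

SE₁ = s₁/√n₁ = 11.2/√209 = 0.7747; SE₂ = 12.5/√117 = 1.1556.
Independent samples, unequal variances: SE_diff = √(SE₁² + SE₂²) = √(0.60016009 + 1.33541136) = 1.3912.
t* = 1.971, so margin of error = 1.971 × 1.3912 = 2.7421.
Difference in means = 74.4 − 63.1 = 11.3000.
11.3000 ± 2.7421 → (8.5579, 14.0421).
The interval (8.5579, 14.0421) does not contain 0, so the difference is significant.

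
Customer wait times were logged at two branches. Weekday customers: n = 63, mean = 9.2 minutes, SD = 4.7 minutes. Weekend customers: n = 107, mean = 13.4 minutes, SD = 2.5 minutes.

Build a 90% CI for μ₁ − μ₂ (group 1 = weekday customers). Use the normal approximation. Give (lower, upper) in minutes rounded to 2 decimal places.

SE₁ = s₁/√n₁ = 4.7/√63 = 0.5921; SE₂ = 2.5/√107 = 0.2417.
Independent samples, unequal variances: SE_diff = √(SE₁² + SE₂²) = √(0.35058241 + 0.05841889) = 0.6395.
z* = 1.645, so margin of error = 1.645 × 0.6395 = 1.0520.
Difference in means = 9.2 − 13.4 = -4.2000.
-4.2000 ± 1.0520 → (-5.25, -3.15).

(-5.25, -3.15)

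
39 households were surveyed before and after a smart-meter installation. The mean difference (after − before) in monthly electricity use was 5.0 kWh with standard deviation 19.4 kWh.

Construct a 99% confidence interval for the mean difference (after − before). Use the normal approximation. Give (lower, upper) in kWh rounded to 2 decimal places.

Paired design: SE = s_d/√n = 19.4/√39 = 3.1065.
z* = 2.576; margin of error = 2.576 × 3.1065 = 8.0023.
5.0 ± 8.0023 → (-3.00, 13.00).

(-3.00, 13.00)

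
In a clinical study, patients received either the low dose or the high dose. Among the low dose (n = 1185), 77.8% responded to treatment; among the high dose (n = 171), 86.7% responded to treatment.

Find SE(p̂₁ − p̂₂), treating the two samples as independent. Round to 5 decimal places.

0.02864

The two standard errors are √(0.7780×0.2220/1185) = 0.01207 and √(0.8670×0.1330/171) = 0.02597.
Because the samples are independent, SE_diff = √(0.01207² + 0.02597²) = 0.02864.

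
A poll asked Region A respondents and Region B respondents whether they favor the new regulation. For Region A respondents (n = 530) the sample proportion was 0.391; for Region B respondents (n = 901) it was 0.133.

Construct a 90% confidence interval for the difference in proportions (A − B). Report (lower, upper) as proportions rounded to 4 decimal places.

The two standard errors are √(0.3910×0.6090/530) = 0.02120 and √(0.1330×0.8670/901) = 0.01131.
Because the samples are independent, SE_diff = √(0.02120² + 0.01131²) = 0.02403.
Using z* = 1.645 for 90%, ME = 1.645 × 0.02403 = 0.03953.
p̂₁ − p̂₂ = 0.2580; interval 0.2580 ± 0.03953 gives (0.2185, 0.2975).

(0.2185, 0.2975)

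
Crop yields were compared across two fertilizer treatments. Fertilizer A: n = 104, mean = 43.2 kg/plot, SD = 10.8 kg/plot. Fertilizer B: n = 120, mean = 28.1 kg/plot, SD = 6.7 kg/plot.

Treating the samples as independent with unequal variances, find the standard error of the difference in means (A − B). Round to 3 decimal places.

1.223

Standard errors of each mean: 10.8/√104 = 1.0590 and 6.7/√120 = 0.6116.
SE(x̄₁ − x̄₂) = √(1.0590² + 0.6116²) = 1.2229 for independent samples with unequal variances.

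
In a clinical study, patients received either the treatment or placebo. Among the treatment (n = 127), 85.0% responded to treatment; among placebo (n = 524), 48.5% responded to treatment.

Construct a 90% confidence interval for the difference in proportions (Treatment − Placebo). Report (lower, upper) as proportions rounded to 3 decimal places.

Each SE is √(p̂(1−p̂)/n): √(0.8500·0.1500/127) = 0.03168 and √(0.4850·0.5150/524) = 0.02183.
SE(p̂₁ − p̂₂) = √(SE₁² + SE₂²) = √(0.0010036224 + 0.0004765489) = 0.03847, since the two samples are independent.
At 90% confidence z* = 1.645; margin = 1.645 × 0.03847 = 0.06328.
The difference is 0.8500 − 0.4850 = 0.3650, so the interval is 0.3650 ± 0.06328 = (0.302, 0.428).

(0.302, 0.428)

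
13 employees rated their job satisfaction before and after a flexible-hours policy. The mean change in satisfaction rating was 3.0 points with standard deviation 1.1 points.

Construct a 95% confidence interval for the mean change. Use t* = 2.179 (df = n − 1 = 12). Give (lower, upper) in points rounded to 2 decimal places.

(2.34, 3.66)

Paired design: SE = s_d/√n = 1.1/√13 = 0.3051.
t* = 2.179; margin of error = 2.179 × 0.3051 = 0.6648.
3.0 ± 0.6648 → (2.34, 3.66).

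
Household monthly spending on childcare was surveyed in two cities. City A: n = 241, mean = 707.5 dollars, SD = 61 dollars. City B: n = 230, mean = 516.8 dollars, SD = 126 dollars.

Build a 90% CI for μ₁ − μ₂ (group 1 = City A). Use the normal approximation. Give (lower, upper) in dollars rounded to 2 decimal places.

(175.58, 205.82)

Standard errors of each mean: 61/√241 = 3.9294 and 126/√230 = 8.3082.
SE(x̄₁ − x̄₂) = √(3.9294² + 8.3082²) = 9.1906 for independent samples with unequal variances.
With z* = 1.645, the margin is 1.645 × 9.1906 = 15.1185.
x̄₁ − x̄₂ = 707.5 − 516.8 = 190.7000; the interval is 190.7000 ± 15.1185 = (175.58, 205.82).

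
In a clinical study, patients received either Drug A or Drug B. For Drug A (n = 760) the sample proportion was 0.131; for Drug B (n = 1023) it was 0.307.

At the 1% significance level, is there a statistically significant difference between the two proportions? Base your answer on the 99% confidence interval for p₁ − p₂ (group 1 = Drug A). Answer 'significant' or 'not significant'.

The two standard errors are √(0.1310×0.8690/760) = 0.01224 and √(0.3070×0.6930/1023) = 0.01442.
Because the samples are independent, SE_diff = √(0.01224² + 0.01442²) = 0.01891.
Using z* = 2.576 for 99%, ME = 2.576 × 0.01891 = 0.04871.
p̂₁ − p̂₂ = -0.1760; interval -0.1760 ± 0.04871 gives (-0.22471, -0.12729).
The interval (-0.22471, -0.12729) does not contain 0, so the difference is significant.

significant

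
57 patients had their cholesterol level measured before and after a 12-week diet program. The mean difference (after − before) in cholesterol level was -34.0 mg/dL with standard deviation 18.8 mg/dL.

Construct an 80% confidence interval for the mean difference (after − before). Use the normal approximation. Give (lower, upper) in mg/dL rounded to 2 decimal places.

Paired design: SE = s_d/√n = 18.8/√57 = 2.4901.
z* = 1.282; margin of error = 1.282 × 2.4901 = 3.1923.
-34.0 ± 3.1923 → (-37.19, -30.81).

(-37.19, -30.81)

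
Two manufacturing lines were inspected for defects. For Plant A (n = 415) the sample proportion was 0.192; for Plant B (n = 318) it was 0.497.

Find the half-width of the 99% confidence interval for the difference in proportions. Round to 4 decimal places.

0.0877

The two standard errors are √(0.1920×0.8080/415) = 0.01933 and √(0.4970×0.5030/318) = 0.02804.
Because the samples are independent, SE_diff = √(0.01933² + 0.02804²) = 0.03406.
Using z* = 2.576 for 99%, ME = 2.576 × 0.03406 = 0.08774.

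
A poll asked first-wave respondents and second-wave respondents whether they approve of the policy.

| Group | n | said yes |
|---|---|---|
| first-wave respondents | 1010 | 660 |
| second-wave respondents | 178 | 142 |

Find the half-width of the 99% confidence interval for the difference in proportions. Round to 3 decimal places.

Sample proportions: 660/1010 = 0.6535, 142/178 = 0.7978.
Each SE is √(p̂(1−p̂)/n): √(0.6535·0.3465/1010) = 0.01497 and √(0.7978·0.2022/178) = 0.03010.
SE(p̂₁ − p̂₂) = √(SE₁² + SE₂²) = √(0.0002241009 + 0.00090601) = 0.03362, since the two samples are independent.
At 99% confidence z* = 2.576; margin = 2.576 × 0.03362 = 0.08661.

0.087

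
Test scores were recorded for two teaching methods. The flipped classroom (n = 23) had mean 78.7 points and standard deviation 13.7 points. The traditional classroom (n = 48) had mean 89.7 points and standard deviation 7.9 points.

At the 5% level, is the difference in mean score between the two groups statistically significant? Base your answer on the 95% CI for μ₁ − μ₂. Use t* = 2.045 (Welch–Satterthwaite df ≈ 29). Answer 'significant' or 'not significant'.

significant

SE₁ = s₁/√n₁ = 13.7/√23 = 2.8566; SE₂ = 7.9/√48 = 1.1403.
Independent samples, unequal variances: SE_diff = √(SE₁² + SE₂²) = √(8.16016356 + 1.30028409) = 3.0758.
t* = 2.045, so margin of error = 2.045 × 3.0758 = 6.2900.
Difference in means = 78.7 − 89.7 = -11.0000.
-11.0000 ± 6.2900 → (-17.2900, -4.7100).
The interval (-17.2900, -4.7100) does not contain 0, so the difference is significant.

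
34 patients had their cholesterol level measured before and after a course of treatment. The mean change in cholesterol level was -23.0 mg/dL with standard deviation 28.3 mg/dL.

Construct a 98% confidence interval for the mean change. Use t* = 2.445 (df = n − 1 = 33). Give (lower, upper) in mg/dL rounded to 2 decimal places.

(-34.87, -11.13)

This is a matched-pairs design, so SE = s_d/√n = 28.3/√34 = 4.8534.
Margin = 2.445 × 4.8534 = 11.8666; the interval is -23.0 ± 11.8666 = (-34.87, -11.13).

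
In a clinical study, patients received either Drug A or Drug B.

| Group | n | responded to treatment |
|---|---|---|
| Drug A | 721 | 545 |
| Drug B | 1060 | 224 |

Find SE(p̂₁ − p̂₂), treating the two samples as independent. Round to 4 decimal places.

0.0203

Sample proportions: 545/721 = 0.7559, 224/1060 = 0.2113.
Each SE is √(p̂(1−p̂)/n): √(0.7559·0.2441/721) = 0.01600 and √(0.2113·0.7887/1060) = 0.01254.
SE(p̂₁ − p̂₂) = √(SE₁² + SE₂²) = √(0.000256 + 0.0001572516) = 0.02033, since the two samples are independent.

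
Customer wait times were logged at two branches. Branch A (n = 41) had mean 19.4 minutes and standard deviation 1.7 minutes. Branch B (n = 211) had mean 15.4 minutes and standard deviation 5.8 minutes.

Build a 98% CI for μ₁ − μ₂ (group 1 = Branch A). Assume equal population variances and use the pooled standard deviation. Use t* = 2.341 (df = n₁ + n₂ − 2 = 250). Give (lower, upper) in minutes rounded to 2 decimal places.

(1.86, 6.14)

s_p = √[((n₁−1)s₁² + (n₂−1)s₂²)/(n₁+n₂−2)] = √[(40·1.7² + 210·5.8²)/250] = 5.3591.
SE = 5.3591·√(1/41 + 1/211) = 0.9147.
With t* = 2.341, margin = 2.341 × 0.9147 = 2.1413.
x̄₁ − x̄₂ = 19.4 − 15.4 = 4.0000; interval 4.0000 ± 2.1413 = (1.86, 6.14).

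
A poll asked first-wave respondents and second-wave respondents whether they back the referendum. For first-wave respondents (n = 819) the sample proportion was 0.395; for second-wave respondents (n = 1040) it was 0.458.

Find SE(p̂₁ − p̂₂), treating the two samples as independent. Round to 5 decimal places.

0.02303

Each SE is √(p̂(1−p̂)/n): √(0.3950·0.6050/819) = 0.01708 and √(0.4580·0.5420/1040) = 0.01545.
SE(p̂₁ − p̂₂) = √(SE₁² + SE₂²) = √(0.0002917264 + 0.0002387025) = 0.02303, since the two samples are independent.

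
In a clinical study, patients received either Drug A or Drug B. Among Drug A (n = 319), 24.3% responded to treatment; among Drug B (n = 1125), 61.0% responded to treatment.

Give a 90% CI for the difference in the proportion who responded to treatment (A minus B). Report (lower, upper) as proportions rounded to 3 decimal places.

SE₁ = √(p̂₁(1−p̂₁)/n₁) = √(0.2430·0.7570/319) = 0.02401; SE₂ = √(0.6100·0.3900/1125) = 0.01454.
Independent samples: SE of the difference = √(SE₁² + SE₂²) = √(0.0005764801 + 0.0002114116) = 0.02807.
z* for 90% confidence is 1.645, so the margin of error is 1.645 × 0.02807 = 0.04618.
Point estimate p̂₁ − p̂₂ = 0.2430 − 0.6100 = -0.3670.
-0.3670 ± 0.04618 → (-0.413, -0.321).

(-0.413, -0.321)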